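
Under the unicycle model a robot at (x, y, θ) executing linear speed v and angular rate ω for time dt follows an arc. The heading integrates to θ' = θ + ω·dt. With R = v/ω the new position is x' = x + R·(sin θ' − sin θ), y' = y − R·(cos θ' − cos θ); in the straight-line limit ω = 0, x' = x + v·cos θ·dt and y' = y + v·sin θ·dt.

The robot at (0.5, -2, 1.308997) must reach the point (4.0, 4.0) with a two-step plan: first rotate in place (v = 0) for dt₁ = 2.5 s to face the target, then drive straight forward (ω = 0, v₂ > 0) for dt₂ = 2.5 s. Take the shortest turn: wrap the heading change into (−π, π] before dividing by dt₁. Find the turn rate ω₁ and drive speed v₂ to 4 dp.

heading to target = atan2(4−-2, 4−0.5) = 1.0427
Δθ = wrap(1.0427 − 1.3090) = -0.2663; ω₁ = Δθ/dt₁ = -0.1065
distance = √((4−0.5)² + (4−-2)²) = 6.9462; v₂ = distance/dt₂ = 2.7785

ω₁ = -0.1065, v₂ = 2.7785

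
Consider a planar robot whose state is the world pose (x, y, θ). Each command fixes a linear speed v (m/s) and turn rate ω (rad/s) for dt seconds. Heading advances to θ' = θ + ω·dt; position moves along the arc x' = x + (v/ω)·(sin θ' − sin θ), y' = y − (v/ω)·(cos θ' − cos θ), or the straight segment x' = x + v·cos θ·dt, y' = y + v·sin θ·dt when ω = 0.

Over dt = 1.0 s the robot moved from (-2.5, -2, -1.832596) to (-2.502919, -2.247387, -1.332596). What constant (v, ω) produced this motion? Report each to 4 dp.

v = 0.2500, ω = 0.5000

Δθ = -1.332596 − -1.832596 = 0.500000
ω = Δθ/dt = 0.500000/1.0 = 0.5000
R = −Δy/(cos θ' − cos θ) = 0.5000
v = R·ω = 0.5000·0.5000 = 0.2500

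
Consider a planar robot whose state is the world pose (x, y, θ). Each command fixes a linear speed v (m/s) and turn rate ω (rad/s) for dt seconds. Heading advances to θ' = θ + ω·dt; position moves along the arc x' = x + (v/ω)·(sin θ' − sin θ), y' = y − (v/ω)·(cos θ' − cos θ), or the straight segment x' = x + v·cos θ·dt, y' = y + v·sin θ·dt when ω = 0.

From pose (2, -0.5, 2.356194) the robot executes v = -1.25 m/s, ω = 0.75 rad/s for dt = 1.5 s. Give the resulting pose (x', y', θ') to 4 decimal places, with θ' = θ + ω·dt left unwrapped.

(3.7337, -0.8930, 3.4812)

θ' = 2.3562 + 0.75·1.5 = 3.4812
R = v/ω = -1.25/0.75 = -1.6667
x' = 2 + -1.6667·(sin 3.4812 − sin 2.3562) = 3.7337
y' = -0.5 − -1.6667·(cos 3.4812 − cos 2.3562) = -0.8930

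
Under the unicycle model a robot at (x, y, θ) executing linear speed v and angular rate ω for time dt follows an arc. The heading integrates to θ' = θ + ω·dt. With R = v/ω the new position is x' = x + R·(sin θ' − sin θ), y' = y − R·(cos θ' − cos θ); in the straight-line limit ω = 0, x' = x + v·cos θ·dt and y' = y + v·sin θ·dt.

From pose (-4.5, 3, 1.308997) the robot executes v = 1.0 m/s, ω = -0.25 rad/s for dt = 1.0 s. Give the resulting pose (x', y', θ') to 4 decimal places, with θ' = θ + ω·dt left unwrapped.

(-4.1238, 3.9237, 1.0590)

θ' = 1.3090 + -0.25·1.0 = 1.0590
R = v/ω = 1.0/-0.25 = -4.0000
x' = -4.5 + -4.0000·(sin 1.0590 − sin 1.3090) = -4.1238
y' = 3 − -4.0000·(cos 1.0590 − cos 1.3090) = 3.9237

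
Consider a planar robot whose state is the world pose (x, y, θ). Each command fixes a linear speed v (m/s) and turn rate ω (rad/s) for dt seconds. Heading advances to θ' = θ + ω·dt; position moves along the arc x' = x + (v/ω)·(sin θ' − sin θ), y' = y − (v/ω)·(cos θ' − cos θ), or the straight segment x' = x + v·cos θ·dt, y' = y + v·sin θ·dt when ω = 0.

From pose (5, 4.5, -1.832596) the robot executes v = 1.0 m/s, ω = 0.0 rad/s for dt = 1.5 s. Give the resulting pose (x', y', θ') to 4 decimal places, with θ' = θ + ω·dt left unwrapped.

θ' = -1.8326 + 0.0·1.5 = -1.8326
ω = 0 → straight: x' = 5 + 1.0·cos(-1.8326)·1.5 = 4.6118
y' = 4.5 + 1.0·sin(-1.8326)·1.5 = 3.0511

(4.6118, 3.0511, -1.8326)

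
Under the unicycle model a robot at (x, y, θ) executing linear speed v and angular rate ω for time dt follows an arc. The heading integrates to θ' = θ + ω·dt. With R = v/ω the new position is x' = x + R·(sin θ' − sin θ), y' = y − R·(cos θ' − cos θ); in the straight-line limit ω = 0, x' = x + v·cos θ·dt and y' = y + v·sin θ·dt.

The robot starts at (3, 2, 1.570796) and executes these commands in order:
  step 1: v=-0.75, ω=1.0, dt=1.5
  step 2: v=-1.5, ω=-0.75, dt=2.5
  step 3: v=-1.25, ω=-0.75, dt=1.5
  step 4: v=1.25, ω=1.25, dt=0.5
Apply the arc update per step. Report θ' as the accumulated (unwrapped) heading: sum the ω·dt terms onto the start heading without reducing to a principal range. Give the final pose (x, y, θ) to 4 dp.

(4.5538, -2.2977, 0.6958)

step 1: θ'=3.0708 (R=-0.7500) → pose (3.6969, 1.2519, 3.0708)
step 2: θ'=1.1958 (R=2.0000) → pose (5.4165, -1.4757, 1.1958)
step 3: θ'=0.0708 (R=1.6667) → pose (3.9835, -2.5277, 0.0708)
step 4: θ'=0.6958 (R=1.0000) → pose (4.5538, -2.2977, 0.6958)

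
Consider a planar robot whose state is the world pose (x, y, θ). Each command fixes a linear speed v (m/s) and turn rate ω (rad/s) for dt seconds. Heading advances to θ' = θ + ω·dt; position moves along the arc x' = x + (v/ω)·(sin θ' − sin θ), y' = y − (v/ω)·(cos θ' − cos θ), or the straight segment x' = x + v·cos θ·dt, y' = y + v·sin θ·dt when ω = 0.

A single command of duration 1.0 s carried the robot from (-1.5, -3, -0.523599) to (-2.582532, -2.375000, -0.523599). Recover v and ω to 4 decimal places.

v = -1.2500, ω = 0.0000

Δθ = -0.523599 − -0.523599 = 0.000000
ω = Δθ/dt = 0.000000/1.0 = 0.0000
ω = 0 → v = (Δx·cos θ + Δy·sin θ)/dt = -1.2500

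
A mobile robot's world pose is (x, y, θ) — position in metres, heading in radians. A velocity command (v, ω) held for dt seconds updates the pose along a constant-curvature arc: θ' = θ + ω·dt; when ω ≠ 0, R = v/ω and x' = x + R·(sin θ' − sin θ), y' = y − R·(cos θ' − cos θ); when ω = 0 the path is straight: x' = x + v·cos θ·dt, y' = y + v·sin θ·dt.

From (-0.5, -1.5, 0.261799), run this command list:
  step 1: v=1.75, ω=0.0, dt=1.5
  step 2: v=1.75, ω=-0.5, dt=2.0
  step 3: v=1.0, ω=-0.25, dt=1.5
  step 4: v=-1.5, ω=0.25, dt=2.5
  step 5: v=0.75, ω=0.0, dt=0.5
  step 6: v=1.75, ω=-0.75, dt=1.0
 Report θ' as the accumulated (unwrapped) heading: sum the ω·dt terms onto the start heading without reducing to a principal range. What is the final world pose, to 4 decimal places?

step 1: θ'=0.2618 (straight) → pose (2.0356, -0.8206, 0.2618)
step 2: θ'=-0.7382 (R=-3.5000) → pose (5.2968, -1.6125, -0.7382)
step 3: θ'=-1.1132 (R=-4.0000) → pose (6.1934, -2.8040, -1.1132)
step 4: θ'=-0.4882 (R=-6.0000) → pose (3.6249, -0.1557, -0.4882)
step 5: θ'=-0.4882 (straight) → pose (3.9561, -0.3316, -0.4882)
step 6: θ'=-1.2382 (R=-2.3333) → pose (5.0672, -1.6305, -1.2382)

(5.0672, -1.6305, -1.2382)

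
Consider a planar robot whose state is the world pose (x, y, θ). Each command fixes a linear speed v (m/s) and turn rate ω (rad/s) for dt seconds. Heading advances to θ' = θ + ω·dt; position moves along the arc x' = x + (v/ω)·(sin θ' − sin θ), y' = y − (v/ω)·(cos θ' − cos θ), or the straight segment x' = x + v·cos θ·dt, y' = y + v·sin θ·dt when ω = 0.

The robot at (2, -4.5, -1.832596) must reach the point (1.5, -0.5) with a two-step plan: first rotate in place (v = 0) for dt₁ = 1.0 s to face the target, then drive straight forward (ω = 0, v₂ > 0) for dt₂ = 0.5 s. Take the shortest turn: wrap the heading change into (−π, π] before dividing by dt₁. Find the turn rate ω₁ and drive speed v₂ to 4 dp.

ω₁ = -2.7554, v₂ = 8.0623

heading to target = atan2(-0.5−-4.5, 1.5−2) = 1.6952
Δθ = wrap(1.6952 − -1.8326) = -2.7554; ω₁ = Δθ/dt₁ = -2.7554
distance = √((1.5−2)² + (-0.5−-4.5)²) = 4.0311; v₂ = distance/dt₂ = 8.0623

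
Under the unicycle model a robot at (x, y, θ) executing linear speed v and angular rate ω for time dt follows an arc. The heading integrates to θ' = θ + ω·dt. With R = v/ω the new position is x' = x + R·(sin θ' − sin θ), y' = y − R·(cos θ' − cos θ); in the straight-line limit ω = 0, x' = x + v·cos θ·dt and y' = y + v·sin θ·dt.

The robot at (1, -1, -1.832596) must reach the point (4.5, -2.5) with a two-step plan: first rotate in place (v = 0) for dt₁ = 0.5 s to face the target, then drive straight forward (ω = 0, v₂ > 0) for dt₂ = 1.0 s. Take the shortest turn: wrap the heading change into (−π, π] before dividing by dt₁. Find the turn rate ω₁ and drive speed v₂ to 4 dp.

heading to target = atan2(-2.5−-1, 4.5−1) = -0.4049
Δθ = wrap(-0.4049 − -1.8326) = 1.4277; ω₁ = Δθ/dt₁ = 2.8554
distance = √((4.5−1)² + (-2.5−-1)²) = 3.8079; v₂ = distance/dt₂ = 3.8079

ω₁ = 2.8554, v₂ = 3.8079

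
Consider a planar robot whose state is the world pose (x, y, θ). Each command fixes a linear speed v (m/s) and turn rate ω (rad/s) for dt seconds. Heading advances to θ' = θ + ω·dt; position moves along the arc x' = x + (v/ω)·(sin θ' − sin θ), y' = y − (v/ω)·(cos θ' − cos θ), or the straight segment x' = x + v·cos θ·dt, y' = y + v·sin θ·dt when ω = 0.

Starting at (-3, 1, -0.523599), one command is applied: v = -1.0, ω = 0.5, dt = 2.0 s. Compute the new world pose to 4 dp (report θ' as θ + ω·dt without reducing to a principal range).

θ' = -0.5236 + 0.5·2.0 = 0.4764
R = v/ω = -1.0/0.5 = -2.0000
x' = -3 + -2.0000·(sin 0.4764 − sin -0.5236) = -4.9172
y' = 1 − -2.0000·(cos 0.4764 − cos -0.5236) = 1.0453

(-4.9172, 1.0453, 0.4764)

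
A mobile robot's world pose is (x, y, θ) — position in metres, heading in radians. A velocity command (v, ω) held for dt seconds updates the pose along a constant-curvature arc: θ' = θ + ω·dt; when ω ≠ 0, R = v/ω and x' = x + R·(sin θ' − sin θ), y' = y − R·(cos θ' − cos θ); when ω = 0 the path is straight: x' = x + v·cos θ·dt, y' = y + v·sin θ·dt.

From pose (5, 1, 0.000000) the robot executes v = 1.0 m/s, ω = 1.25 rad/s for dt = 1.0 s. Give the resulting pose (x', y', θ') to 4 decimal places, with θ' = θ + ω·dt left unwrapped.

(5.7592, 1.5477, 1.2500)

θ' = 0.0000 + 1.25·1.0 = 1.2500
R = v/ω = 1.0/1.25 = 0.8000
x' = 5 + 0.8000·(sin 1.2500 − sin 0.0000) = 5.7592
y' = 1 − 0.8000·(cos 1.2500 − cos 0.0000) = 1.5477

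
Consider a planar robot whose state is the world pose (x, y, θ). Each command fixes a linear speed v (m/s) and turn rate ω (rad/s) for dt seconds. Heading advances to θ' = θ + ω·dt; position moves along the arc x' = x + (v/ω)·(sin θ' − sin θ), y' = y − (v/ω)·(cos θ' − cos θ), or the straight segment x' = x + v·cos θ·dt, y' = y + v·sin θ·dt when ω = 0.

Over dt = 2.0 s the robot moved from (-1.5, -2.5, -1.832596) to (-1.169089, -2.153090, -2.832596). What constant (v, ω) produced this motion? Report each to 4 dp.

v = -0.2500, ω = -0.5000

Δθ = -2.832596 − -1.832596 = -1.000000
ω = Δθ/dt = -1.000000/2.0 = -0.5000
R = −Δy/(cos θ' − cos θ) = 0.5000
v = R·ω = 0.5000·-0.5000 = -0.2500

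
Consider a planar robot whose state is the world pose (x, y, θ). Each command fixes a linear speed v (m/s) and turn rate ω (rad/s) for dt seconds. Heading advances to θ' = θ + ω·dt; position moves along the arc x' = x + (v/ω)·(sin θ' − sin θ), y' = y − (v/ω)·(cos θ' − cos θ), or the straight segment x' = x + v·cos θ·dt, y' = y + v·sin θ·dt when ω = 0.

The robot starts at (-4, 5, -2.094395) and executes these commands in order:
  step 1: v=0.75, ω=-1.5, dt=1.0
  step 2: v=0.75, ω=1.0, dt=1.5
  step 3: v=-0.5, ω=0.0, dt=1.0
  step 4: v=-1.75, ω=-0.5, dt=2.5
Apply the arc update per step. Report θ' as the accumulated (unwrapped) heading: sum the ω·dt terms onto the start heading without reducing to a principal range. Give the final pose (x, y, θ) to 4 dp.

(-1.6433, 6.6123, -3.3444)

step 1: θ'=-3.5944 (R=-0.5000) → pose (-4.6518, 4.8004, -3.5944)
step 2: θ'=-2.0944 (R=0.7500) → pose (-5.6294, 4.5010, -2.0944)
step 3: θ'=-2.0944 (straight) → pose (-5.3794, 4.9340, -2.0944)
step 4: θ'=-3.3444 (R=3.5000) → pose (-1.6433, 6.6123, -3.3444)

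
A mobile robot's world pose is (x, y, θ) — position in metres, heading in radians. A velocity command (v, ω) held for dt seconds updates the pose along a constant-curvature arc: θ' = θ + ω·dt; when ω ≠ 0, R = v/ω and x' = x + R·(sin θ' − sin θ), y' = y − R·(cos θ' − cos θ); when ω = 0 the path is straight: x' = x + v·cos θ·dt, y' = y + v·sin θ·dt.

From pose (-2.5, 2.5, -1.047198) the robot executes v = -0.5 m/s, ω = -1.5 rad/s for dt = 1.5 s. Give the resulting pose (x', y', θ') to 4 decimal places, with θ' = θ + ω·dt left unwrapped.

θ' = -1.0472 + -1.5·1.5 = -3.2972
R = v/ω = -0.5/-1.5 = 0.3333
x' = -2.5 + 0.3333·(sin -3.2972 − sin -1.0472) = -2.1597
y' = 2.5 − 0.3333·(cos -3.2972 − cos -1.0472) = 2.9960

(-2.1597, 2.9960, -3.2972)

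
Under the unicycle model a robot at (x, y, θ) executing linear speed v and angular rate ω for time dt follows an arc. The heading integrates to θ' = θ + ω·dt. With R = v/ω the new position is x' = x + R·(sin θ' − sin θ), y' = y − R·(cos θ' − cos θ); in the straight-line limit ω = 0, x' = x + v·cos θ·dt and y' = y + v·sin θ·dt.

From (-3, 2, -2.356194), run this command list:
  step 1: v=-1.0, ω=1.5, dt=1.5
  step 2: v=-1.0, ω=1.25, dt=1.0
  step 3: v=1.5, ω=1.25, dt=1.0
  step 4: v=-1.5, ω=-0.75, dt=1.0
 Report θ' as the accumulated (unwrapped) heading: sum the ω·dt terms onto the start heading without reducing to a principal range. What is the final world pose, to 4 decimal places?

step 1: θ'=-0.1062 (R=-0.6667) → pose (-3.4007, 3.1343, -0.1062)
step 2: θ'=1.1438 (R=-0.8000) → pose (-4.2137, 2.6701, 1.1438)
step 3: θ'=2.3938 (R=1.2000) → pose (-4.4899, 4.0469, 2.3938)
step 4: θ'=1.6438 (R=2.0000) → pose (-3.8553, 2.7264, 1.6438)

(-3.8553, 2.7264, 1.6438)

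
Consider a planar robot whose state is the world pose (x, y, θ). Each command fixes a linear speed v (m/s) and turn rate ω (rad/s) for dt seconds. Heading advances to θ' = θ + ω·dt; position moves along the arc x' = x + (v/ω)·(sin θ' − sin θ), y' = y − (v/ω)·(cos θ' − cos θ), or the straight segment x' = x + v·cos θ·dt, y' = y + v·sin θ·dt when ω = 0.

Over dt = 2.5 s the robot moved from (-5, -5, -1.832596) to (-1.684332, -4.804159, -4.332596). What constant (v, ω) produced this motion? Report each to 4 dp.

v = -1.7500, ω = -1.0000

Δθ = -4.332596 − -1.832596 = -2.500000
ω = Δθ/dt = -2.500000/2.5 = -1.0000
R = Δx/(sin θ' − sin θ) = 1.7500
v = R·ω = 1.7500·-1.0000 = -1.7500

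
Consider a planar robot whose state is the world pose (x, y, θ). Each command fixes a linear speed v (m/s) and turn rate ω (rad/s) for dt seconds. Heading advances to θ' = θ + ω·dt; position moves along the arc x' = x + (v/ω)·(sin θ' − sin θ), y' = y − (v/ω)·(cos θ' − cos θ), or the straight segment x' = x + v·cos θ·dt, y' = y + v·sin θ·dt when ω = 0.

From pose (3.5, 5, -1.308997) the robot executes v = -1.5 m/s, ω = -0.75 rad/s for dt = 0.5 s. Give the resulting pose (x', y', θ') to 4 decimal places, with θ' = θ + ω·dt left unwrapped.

(3.4447, 5.7436, -1.6840)

θ' = -1.3090 + -0.75·0.5 = -1.6840
R = v/ω = -1.5/-0.75 = 2.0000
x' = 3.5 + 2.0000·(sin -1.6840 − sin -1.3090) = 3.4447
y' = 5 − 2.0000·(cos -1.6840 − cos -1.3090) = 5.7436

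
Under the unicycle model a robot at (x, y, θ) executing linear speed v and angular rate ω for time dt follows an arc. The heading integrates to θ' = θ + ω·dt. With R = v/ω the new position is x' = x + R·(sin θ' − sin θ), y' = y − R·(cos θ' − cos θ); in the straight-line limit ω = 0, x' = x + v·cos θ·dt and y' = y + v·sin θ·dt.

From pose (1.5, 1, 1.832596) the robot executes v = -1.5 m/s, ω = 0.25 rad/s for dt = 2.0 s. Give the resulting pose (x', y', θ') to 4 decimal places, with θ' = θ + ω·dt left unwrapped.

(2.9540, -1.5884, 2.3326)

θ' = 1.8326 + 0.25·2.0 = 2.3326
R = v/ω = -1.5/0.25 = -6.0000
x' = 1.5 + -6.0000·(sin 2.3326 − sin 1.8326) = 2.9540
y' = 1 − -6.0000·(cos 2.3326 − cos 1.8326) = -1.5884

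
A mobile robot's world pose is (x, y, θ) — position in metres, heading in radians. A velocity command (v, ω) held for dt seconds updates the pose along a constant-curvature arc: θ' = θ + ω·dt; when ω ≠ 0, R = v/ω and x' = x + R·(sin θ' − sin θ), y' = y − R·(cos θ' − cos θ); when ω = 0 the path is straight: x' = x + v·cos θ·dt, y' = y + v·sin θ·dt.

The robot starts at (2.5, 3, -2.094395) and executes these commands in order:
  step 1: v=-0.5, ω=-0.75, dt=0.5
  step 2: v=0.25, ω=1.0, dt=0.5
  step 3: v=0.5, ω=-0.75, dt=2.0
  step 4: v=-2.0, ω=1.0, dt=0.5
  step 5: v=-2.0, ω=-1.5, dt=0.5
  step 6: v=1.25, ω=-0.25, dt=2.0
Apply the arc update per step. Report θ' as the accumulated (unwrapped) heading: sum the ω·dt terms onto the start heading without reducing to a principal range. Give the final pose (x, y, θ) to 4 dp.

(2.0281, 4.2657, -4.2194)

step 1: θ'=-2.4694 (R=0.6667) → pose (2.6622, 3.1883, -2.4694)
step 2: θ'=-1.9694 (R=0.2500) → pose (2.5875, 3.0897, -1.9694)
step 3: θ'=-3.4694 (R=-0.6667) → pose (1.7584, 2.7173, -3.4694)
step 4: θ'=-2.9694 (R=-2.0000) → pose (2.7451, 2.6404, -2.9694)
step 5: θ'=-3.7194 (R=1.3333) → pose (3.7018, 2.4437, -3.7194)
step 6: θ'=-4.2194 (R=-5.0000) → pose (2.0281, 4.2657, -4.2194)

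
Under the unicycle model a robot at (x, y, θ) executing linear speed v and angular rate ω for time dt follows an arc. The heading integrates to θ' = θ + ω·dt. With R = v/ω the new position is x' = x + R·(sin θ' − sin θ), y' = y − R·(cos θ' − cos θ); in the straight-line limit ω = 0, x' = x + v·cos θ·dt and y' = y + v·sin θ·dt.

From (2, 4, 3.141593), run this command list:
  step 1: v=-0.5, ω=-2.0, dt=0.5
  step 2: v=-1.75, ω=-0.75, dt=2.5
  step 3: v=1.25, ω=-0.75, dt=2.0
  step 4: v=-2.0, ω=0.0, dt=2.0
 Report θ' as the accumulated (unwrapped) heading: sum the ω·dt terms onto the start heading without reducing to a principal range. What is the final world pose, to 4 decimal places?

step 1: θ'=2.1416 (R=0.2500) → pose (2.2104, 3.8851, 2.1416)
step 2: θ'=0.2666 (R=2.3333) → pose (0.8616, 0.3735, 0.2666)
step 3: θ'=-1.2334 (R=-1.6667) → pose (2.8734, -0.6826, -1.2334)
step 4: θ'=-1.2334 (straight) → pose (1.5493, 3.0919, -1.2334)

(1.5493, 3.0919, -1.2334)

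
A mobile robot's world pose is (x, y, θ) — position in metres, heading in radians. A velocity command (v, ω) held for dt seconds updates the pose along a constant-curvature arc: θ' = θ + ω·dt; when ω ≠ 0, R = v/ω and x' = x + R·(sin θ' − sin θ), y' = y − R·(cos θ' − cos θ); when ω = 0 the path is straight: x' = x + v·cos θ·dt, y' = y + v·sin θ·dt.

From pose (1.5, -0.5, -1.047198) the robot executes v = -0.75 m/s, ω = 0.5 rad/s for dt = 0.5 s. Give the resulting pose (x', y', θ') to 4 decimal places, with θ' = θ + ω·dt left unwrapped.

θ' = -1.0472 + 0.5·0.5 = -0.7972
R = v/ω = -0.75/0.5 = -1.5000
x' = 1.5 + -1.5000·(sin -0.7972 − sin -1.0472) = 1.2741
y' = -0.5 − -1.5000·(cos -0.7972 − cos -1.0472) = -0.2019

(1.2741, -0.2019, -0.7972)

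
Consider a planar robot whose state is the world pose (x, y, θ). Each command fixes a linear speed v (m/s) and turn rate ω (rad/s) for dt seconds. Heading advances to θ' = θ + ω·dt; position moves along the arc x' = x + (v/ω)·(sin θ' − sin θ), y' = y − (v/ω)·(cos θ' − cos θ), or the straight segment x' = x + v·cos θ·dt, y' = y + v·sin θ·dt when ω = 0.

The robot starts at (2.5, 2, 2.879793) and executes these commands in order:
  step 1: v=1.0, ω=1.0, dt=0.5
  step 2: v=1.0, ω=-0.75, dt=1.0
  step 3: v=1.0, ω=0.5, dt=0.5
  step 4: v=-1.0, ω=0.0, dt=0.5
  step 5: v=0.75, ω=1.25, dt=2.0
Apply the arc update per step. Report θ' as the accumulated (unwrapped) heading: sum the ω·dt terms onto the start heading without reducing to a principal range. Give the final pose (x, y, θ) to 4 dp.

step 1: θ'=3.3798 (R=1.0000) → pose (2.0052, 2.0058, 3.3798)
step 2: θ'=2.6298 (R=-1.3333) → pose (1.0376, 2.1390, 2.6298)
step 3: θ'=2.8798 (R=2.0000) → pose (0.5758, 2.3272, 2.8798)
step 4: θ'=2.8798 (straight) → pose (1.0587, 2.1978, 2.8798)
step 5: θ'=5.3798 (R=0.6000) → pose (0.4322, 1.2468, 5.3798)

(0.4322, 1.2468, 5.3798)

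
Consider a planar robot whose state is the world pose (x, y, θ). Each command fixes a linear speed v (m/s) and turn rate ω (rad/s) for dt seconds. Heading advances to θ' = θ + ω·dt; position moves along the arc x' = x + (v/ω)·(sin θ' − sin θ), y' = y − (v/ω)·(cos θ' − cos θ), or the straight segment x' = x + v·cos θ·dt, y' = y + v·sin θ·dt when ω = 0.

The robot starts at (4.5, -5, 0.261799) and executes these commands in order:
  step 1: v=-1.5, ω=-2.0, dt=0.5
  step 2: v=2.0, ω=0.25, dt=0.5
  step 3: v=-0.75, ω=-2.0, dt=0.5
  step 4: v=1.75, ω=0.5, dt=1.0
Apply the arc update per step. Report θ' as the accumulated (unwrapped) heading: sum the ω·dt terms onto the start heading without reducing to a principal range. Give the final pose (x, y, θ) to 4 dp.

(4.7790, -6.8274, -1.1132)

step 1: θ'=-0.7382 (R=0.7500) → pose (3.8012, -4.8303, -0.7382)
step 2: θ'=-0.6132 (R=8.0000) → pose (4.5809, -5.4554, -0.6132)
step 3: θ'=-1.6132 (R=0.3750) → pose (4.4221, -5.1328, -1.6132)
step 4: θ'=-1.1132 (R=3.5000) → pose (4.7790, -6.8274, -1.1132)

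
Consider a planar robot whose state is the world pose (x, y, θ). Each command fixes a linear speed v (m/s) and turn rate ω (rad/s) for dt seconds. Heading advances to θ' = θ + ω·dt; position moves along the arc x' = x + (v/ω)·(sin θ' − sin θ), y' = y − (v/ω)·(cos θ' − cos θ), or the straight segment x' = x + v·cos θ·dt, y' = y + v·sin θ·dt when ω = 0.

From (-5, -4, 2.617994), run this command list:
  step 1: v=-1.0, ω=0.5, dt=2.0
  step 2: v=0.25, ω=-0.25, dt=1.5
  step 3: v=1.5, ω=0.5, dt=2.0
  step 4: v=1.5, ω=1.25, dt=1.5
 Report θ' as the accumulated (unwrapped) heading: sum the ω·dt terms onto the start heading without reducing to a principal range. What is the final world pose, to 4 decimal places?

step 1: θ'=3.6180 (R=-2.0000) → pose (-3.0828, -4.0453, 3.6180)
step 2: θ'=3.2430 (R=-1.0000) → pose (-3.4402, -4.1515, 3.2430)
step 3: θ'=4.2430 (R=3.0000) → pose (-5.8120, -5.7790, 4.2430)
step 4: θ'=6.1180 (R=1.2000) → pose (-4.9392, -7.5055, 6.1180)

(-4.9392, -7.5055, 6.1180)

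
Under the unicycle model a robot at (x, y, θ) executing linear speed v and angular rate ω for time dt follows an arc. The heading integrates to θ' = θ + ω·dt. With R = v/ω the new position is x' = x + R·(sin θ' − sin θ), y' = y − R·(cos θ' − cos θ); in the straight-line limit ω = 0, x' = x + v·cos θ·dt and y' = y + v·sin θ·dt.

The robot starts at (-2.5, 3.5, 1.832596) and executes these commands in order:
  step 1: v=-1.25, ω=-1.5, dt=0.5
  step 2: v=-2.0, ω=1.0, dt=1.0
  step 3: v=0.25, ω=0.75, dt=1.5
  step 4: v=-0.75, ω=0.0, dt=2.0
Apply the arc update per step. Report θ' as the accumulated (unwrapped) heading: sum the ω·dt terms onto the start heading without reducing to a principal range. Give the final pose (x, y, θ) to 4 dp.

step 1: θ'=1.0826 (R=0.8333) → pose (-2.5690, 2.8935, 1.0826)
step 2: θ'=2.0826 (R=-2.0000) → pose (-2.5463, 0.9759, 2.0826)
step 3: θ'=3.2076 (R=0.3333) → pose (-2.8589, 1.1452, 3.2076)
step 4: θ'=3.2076 (straight) → pose (-1.3622, 1.2442, 3.2076)

(-1.3622, 1.2442, 3.2076)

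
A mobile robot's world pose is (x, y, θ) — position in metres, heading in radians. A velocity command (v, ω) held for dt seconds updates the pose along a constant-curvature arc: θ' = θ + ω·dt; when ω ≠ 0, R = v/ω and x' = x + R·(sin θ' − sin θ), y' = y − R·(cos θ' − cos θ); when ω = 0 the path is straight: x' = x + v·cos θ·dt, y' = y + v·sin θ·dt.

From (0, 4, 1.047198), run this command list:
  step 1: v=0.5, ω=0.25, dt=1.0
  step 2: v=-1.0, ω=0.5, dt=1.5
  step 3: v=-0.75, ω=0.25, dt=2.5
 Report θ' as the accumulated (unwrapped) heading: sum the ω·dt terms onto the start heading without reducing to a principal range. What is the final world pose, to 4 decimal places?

step 1: θ'=1.2972 (R=2.0000) → pose (0.1936, 4.4596, 1.2972)
step 2: θ'=2.0472 (R=-2.0000) → pose (0.3419, 3.0020, 2.0472)
step 3: θ'=2.6722 (R=-3.0000) → pose (1.6508, 1.7023, 2.6722)

(1.6508, 1.7023, 2.6722)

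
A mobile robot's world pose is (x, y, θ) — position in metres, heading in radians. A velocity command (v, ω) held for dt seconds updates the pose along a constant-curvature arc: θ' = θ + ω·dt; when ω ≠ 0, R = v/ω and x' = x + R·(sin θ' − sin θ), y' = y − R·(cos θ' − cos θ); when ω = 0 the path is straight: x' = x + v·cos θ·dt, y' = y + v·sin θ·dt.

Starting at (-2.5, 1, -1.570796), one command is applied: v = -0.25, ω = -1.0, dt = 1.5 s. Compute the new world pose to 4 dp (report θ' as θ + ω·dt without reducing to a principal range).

(-2.2677, 1.2494, -3.0708)

θ' = -1.5708 + -1.0·1.5 = -3.0708
R = v/ω = -0.25/-1.0 = 0.2500
x' = -2.5 + 0.2500·(sin -3.0708 − sin -1.5708) = -2.2677
y' = 1 − 0.2500·(cos -3.0708 − cos -1.5708) = 1.2494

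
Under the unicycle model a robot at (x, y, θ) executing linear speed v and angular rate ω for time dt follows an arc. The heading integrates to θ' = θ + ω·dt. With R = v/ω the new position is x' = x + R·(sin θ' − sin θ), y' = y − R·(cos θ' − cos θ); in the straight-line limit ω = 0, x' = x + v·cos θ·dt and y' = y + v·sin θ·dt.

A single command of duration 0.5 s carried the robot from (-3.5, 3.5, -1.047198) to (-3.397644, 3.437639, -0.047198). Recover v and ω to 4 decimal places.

v = 0.2500, ω = 2.0000

Δθ = -0.047198 − -1.047198 = 1.000000
ω = Δθ/dt = 1.000000/0.5 = 2.0000
R = Δx/(sin θ' − sin θ) = 0.1250
v = R·ω = 0.1250·2.0000 = 0.2500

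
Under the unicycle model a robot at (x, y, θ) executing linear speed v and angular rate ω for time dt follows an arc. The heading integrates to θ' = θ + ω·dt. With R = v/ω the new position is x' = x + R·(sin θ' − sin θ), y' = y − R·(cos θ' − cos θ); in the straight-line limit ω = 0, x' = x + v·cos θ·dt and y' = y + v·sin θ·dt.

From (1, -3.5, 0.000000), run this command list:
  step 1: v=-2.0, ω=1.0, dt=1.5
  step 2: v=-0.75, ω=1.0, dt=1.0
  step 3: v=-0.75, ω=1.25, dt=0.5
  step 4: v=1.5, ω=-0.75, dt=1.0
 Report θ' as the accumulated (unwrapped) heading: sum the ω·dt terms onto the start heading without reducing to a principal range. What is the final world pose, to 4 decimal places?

(-1.7008, -5.5725, 2.3750)

step 1: θ'=1.5000 (R=-2.0000) → pose (-0.9950, -5.3585, 1.5000)
step 2: θ'=2.5000 (R=-0.7500) → pose (-0.6957, -6.0124, 2.5000)
step 3: θ'=3.1250 (R=-0.6000) → pose (-0.3466, -6.1317, 3.1250)
step 4: θ'=2.3750 (R=-2.0000) → pose (-1.7008, -5.5725, 2.3750)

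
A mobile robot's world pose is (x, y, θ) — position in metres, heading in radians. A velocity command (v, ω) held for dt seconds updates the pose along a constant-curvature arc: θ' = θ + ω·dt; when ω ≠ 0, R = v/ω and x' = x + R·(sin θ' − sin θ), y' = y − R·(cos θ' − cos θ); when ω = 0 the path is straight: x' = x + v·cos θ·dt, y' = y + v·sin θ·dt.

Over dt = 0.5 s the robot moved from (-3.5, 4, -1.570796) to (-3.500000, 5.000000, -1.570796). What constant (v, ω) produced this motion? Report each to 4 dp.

Δθ = -1.570796 − -1.570796 = 0.000000
ω = Δθ/dt = 0.000000/0.5 = 0.0000
ω = 0 → v = (Δx·cos θ + Δy·sin θ)/dt = -2.0000

v = -2.0000, ω = 0.0000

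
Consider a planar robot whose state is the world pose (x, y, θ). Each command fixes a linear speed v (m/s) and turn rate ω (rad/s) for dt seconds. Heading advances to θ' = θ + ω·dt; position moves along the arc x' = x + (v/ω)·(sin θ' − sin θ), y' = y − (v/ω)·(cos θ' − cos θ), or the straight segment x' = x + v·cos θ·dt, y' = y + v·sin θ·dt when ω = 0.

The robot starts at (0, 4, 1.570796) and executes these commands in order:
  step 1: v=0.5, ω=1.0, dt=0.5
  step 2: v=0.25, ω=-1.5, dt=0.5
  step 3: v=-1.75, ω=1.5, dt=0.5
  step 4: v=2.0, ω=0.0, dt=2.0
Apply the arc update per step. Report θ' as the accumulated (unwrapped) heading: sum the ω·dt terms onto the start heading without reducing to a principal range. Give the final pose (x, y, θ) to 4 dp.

(-1.8876, 7.0232, 2.0708)

step 1: θ'=2.0708 (R=0.5000) → pose (-0.0612, 4.2397, 2.0708)
step 2: θ'=1.3208 (R=-0.1667) → pose (-0.0764, 4.3609, 1.3208)
step 3: θ'=2.0708 (R=-1.1667) → pose (0.0301, 3.5129, 2.0708)
step 4: θ'=2.0708 (straight) → pose (-1.8876, 7.0232, 2.0708)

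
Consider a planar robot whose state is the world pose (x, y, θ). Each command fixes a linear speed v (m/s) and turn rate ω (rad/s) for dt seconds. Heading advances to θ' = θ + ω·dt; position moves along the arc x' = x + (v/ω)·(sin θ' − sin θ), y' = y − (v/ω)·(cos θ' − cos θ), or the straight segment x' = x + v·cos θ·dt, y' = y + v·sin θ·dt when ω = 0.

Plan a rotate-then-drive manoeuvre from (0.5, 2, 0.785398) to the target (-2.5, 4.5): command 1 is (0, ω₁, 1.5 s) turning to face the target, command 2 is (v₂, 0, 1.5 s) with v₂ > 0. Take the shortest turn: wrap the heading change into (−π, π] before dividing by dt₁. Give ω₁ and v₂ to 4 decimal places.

ω₁ = 1.1076, v₂ = 2.6034

heading to target = atan2(4.5−2, -2.5−0.5) = 2.4469
Δθ = wrap(2.4469 − 0.7854) = 1.6615; ω₁ = Δθ/dt₁ = 1.1076
distance = √((-2.5−0.5)² + (4.5−2)²) = 3.9051; v₂ = distance/dt₂ = 2.6034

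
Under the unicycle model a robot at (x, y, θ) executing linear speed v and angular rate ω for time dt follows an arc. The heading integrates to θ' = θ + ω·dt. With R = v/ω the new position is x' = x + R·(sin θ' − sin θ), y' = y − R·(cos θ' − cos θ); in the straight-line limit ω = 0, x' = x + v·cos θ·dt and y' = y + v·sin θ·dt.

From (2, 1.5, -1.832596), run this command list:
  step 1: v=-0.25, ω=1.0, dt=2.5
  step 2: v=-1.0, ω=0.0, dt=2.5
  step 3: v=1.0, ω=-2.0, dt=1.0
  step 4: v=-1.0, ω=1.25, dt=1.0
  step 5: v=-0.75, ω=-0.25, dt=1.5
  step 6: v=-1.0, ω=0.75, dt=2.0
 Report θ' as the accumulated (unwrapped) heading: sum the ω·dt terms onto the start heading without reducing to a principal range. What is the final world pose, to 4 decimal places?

(-3.0943, 0.3219, 1.0424)

step 1: θ'=0.6674 (R=-0.2500) → pose (1.6038, 1.7611, 0.6674)
step 2: θ'=0.6674 (straight) → pose (-0.3598, 0.2137, 0.6674)
step 3: θ'=-1.3326 (R=-0.5000) → pose (0.4356, -0.0610, -1.3326)
step 4: θ'=-0.0826 (R=-0.8000) → pose (-0.2758, 0.5475, -0.0826)
step 5: θ'=-0.4576 (R=3.0000) → pose (-1.3537, 0.8459, -0.4576)
step 6: θ'=1.0424 (R=-1.3333) → pose (-3.0943, 0.3219, 1.0424)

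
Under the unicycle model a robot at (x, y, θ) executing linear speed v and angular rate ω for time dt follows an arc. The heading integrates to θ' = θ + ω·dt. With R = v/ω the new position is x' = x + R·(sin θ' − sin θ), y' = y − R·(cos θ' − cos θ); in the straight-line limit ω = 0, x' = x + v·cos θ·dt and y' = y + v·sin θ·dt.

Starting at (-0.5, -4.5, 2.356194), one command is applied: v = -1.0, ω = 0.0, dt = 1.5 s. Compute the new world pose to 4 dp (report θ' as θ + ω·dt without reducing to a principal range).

θ' = 2.3562 + 0.0·1.5 = 2.3562
ω = 0 → straight: x' = -0.5 + -1.0·cos(2.3562)·1.5 = 0.5607
y' = -4.5 + -1.0·sin(2.3562)·1.5 = -5.5607

(0.5607, -5.5607, 2.3562)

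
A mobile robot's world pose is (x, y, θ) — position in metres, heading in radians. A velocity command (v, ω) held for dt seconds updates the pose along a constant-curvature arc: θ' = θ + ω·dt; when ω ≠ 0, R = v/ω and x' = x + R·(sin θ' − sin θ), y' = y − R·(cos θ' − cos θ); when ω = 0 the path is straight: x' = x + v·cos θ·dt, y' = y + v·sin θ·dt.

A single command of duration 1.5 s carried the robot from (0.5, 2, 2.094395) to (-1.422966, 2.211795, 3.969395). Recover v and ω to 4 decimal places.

v = 1.5000, ω = 1.2500

Δθ = 3.969395 − 2.094395 = 1.875000
ω = Δθ/dt = 1.875000/1.5 = 1.2500
R = Δx/(sin θ' − sin θ) = 1.2000
v = R·ω = 1.2000·1.2500 = 1.5000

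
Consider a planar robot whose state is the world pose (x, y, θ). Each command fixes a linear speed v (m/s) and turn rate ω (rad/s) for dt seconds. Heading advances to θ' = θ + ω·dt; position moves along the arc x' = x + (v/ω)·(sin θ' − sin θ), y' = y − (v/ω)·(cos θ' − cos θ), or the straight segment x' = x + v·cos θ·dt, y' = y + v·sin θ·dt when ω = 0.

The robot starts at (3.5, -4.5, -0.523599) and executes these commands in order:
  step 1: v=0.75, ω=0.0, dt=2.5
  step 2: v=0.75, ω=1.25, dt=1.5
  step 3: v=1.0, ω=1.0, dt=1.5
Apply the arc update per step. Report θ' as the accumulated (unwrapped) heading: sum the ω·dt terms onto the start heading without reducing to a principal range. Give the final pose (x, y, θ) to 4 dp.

step 1: θ'=-0.5236 (straight) → pose (5.1238, -5.4375, -0.5236)
step 2: θ'=1.3514 (R=0.6000) → pose (6.0094, -5.0485, 1.3514)
step 3: θ'=2.8514 (R=1.0000) → pose (5.3195, -3.8726, 2.8514)

(5.3195, -3.8726, 2.8514)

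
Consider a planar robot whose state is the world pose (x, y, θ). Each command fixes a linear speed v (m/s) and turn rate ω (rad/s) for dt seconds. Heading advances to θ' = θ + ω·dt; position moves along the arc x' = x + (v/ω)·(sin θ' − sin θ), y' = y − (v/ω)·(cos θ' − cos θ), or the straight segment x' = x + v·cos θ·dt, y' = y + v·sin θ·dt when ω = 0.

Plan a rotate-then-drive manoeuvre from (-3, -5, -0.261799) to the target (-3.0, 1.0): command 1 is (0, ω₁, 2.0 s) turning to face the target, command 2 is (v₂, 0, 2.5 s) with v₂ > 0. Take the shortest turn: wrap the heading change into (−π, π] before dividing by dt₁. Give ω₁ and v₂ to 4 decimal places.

ω₁ = 0.9163, v₂ = 2.4000

heading to target = atan2(1−-5, -3−-3) = 1.5708
Δθ = wrap(1.5708 − -0.2618) = 1.8326; ω₁ = Δθ/dt₁ = 0.9163
distance = √((-3−-3)² + (1−-5)²) = 6.0000; v₂ = distance/dt₂ = 2.4000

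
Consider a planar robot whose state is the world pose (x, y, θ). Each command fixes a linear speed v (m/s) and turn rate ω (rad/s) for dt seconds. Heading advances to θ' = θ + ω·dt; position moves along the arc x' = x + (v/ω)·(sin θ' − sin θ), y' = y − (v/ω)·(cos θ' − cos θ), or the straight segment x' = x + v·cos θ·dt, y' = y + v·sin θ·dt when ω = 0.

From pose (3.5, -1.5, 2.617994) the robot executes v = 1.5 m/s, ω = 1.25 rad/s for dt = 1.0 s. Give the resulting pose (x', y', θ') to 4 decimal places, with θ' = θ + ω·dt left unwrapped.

θ' = 2.6180 + 1.25·1.0 = 3.8680
R = v/ω = 1.5/1.25 = 1.2000
x' = 3.5 + 1.2000·(sin 3.8680 − sin 2.6180) = 2.1030
y' = -1.5 − 1.2000·(cos 3.8680 − cos 2.6180) = -1.6421

(2.1030, -1.6421, 3.8680)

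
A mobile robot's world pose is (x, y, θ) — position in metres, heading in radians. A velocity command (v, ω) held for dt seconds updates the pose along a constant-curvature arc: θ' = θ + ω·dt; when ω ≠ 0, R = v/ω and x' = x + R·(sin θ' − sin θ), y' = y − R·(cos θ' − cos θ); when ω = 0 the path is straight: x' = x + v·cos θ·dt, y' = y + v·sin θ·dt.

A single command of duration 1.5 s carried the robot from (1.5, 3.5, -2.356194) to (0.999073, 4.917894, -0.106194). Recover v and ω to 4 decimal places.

v = -1.2500, ω = 1.5000

Δθ = -0.106194 − -2.356194 = 2.250000
ω = Δθ/dt = 2.250000/1.5 = 1.5000
R = −Δy/(cos θ' − cos θ) = -0.8333
v = R·ω = -0.8333·1.5000 = -1.2500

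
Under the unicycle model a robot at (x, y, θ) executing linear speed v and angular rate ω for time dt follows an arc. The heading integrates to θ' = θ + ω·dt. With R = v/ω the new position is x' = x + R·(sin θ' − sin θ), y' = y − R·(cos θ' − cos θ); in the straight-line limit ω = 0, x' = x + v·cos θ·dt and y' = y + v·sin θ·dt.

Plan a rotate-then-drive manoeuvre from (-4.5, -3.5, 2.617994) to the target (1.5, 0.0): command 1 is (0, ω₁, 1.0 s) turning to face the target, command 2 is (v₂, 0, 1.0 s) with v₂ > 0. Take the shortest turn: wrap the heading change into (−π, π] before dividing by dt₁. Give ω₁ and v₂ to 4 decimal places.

heading to target = atan2(0−-3.5, 1.5−-4.5) = 0.5281
Δθ = wrap(0.5281 − 2.6180) = -2.0899; ω₁ = Δθ/dt₁ = -2.0899
distance = √((1.5−-4.5)² + (0−-3.5)²) = 6.9462; v₂ = distance/dt₂ = 6.9462

ω₁ = -2.0899, v₂ = 6.9462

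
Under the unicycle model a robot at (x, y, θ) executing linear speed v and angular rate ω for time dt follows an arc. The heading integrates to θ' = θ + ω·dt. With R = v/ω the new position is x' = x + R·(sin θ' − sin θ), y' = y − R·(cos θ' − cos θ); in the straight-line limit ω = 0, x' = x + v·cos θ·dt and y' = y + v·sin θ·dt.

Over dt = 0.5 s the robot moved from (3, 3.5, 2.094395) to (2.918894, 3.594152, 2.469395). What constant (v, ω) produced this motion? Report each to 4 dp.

Δθ = 2.469395 − 2.094395 = 0.375000
ω = Δθ/dt = 0.375000/0.5 = 0.7500
R = −Δy/(cos θ' − cos θ) = 0.3333
v = R·ω = 0.3333·0.7500 = 0.2500

v = 0.2500, ω = 0.7500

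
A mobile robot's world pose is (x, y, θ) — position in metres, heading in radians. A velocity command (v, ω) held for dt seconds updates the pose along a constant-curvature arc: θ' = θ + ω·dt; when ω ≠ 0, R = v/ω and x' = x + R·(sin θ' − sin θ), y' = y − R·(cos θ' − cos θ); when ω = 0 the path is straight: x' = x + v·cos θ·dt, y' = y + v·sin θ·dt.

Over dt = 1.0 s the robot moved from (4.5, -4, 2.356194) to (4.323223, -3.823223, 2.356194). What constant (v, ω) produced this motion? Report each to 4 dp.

v = 0.2500, ω = 0.0000

Δθ = 2.356194 − 2.356194 = 0.000000
ω = Δθ/dt = 0.000000/1.0 = 0.0000
ω = 0 → v = (Δx·cos θ + Δy·sin θ)/dt = 0.2500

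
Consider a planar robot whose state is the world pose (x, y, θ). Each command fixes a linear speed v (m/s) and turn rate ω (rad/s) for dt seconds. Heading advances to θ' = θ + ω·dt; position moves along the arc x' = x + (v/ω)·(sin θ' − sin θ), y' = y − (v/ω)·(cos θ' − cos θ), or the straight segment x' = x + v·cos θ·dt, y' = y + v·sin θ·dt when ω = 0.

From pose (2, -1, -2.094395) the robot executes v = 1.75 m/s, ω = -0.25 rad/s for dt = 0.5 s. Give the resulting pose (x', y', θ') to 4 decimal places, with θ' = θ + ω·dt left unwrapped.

θ' = -2.0944 + -0.25·0.5 = -2.2194
R = v/ω = 1.75/-0.25 = -7.0000
x' = 2 + -7.0000·(sin -2.2194 − sin -2.0944) = 1.5163
y' = -1 − -7.0000·(cos -2.2194 − cos -2.0944) = -1.7285

(1.5163, -1.7285, -2.2194)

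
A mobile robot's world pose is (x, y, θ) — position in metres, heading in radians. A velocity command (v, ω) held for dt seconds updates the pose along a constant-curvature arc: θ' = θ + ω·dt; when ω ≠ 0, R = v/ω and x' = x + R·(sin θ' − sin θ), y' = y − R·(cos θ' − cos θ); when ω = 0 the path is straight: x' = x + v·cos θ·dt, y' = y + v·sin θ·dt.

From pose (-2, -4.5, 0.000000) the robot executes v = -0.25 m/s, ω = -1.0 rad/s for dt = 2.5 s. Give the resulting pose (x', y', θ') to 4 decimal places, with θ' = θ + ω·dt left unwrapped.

(-2.1496, -4.0497, -2.5000)

θ' = 0.0000 + -1.0·2.5 = -2.5000
R = v/ω = -0.25/-1.0 = 0.2500
x' = -2 + 0.2500·(sin -2.5000 − sin 0.0000) = -2.1496
y' = -4.5 − 0.2500·(cos -2.5000 − cos 0.0000) = -4.0497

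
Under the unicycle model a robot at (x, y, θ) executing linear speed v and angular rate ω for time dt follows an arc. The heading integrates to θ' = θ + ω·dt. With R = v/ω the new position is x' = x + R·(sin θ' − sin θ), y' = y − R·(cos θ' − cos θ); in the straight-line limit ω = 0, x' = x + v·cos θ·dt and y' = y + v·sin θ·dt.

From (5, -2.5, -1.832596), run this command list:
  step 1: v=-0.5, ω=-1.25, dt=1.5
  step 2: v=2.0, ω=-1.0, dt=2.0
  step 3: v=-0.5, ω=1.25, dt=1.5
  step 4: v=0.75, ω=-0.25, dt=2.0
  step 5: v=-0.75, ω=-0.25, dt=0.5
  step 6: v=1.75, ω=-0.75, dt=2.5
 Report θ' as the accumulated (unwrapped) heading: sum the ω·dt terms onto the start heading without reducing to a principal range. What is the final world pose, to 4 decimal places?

step 1: θ'=-3.7076 (R=0.4000) → pose (5.6009, -2.2659, -3.7076)
step 2: θ'=-5.7076 (R=-2.0000) → pose (5.5847, 1.0999, -5.7076)
step 3: θ'=-3.8326 (R=-0.4000) → pose (5.5476, 0.4561, -3.8326)
step 4: θ'=-4.3326 (R=-3.0000) → pose (4.6733, 1.6558, -4.3326)
step 5: θ'=-4.4576 (R=3.0000) → pose (4.7902, 1.2997, -4.4576)
step 6: θ'=-6.3326 (R=-2.3333) → pose (7.1634, 4.2183, -6.3326)

(7.1634, 4.2183, -6.3326)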